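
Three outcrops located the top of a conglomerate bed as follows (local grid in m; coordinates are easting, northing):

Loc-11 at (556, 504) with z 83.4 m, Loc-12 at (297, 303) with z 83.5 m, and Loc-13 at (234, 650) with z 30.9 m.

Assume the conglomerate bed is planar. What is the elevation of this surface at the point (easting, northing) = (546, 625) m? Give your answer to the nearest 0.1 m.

Let the plane be z = a·easting + b·northing + c.
Loc-12−Loc-11: −259a − 201b = 0.1;  Loc-13−Loc-11: −322a + 146b = −52.5.
Solving gives a = 0.10277, b = −0.13293.
Then c = 83.4 − a·556 − b·504 = 93.25.
At (546, 625): z = 56.1 − 83.1 + 93.25 = 66.3 m.

66.3 m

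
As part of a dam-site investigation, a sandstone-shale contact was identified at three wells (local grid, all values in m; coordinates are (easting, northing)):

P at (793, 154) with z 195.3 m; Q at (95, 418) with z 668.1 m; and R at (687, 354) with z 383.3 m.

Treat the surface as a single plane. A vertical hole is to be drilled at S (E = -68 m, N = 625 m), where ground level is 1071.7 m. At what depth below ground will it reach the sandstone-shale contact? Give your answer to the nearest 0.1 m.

187.6 m

Let the plane be z = a·E + b·N + c.
Q−P: −698a + 264b = 472.8;  R−P: −106a + 200b = 188.
Solving gives a = −0.40252, b = 0.72666.
Then c = 195.3 − a·793 − b·154 = 402.59.
At (-68, 625): z_contact = 27.37 + 454.16 + 402.59 = 884.13 m.
Depth below ground = 1071.7 − 884.13 = 187.6 m.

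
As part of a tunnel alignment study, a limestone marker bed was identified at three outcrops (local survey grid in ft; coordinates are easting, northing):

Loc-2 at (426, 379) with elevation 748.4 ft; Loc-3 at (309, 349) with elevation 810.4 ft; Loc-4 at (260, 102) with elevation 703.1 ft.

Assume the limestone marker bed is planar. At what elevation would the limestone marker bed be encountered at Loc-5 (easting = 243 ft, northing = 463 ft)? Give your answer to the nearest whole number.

Two edge vectors: Loc-2→Loc-3 = (-117, -30, 62), Loc-2→Loc-4 = (-166, -277, -45.3).
Normal n = (Loc-2→Loc-3) × (Loc-2→Loc-4) = (18533, -15592.1, 27429).
So ∂z/∂easting = −n_x/n_z = −0.67567 and ∂z/∂northing = −n_y/n_z = 0.56845.
Intercept c from Loc-2: 748.4 + 287.84 − 215.44 = 820.79.
At (243, 463): z = −164.2 + 263.2 + 820.79 = 919.8 ft.

920 ft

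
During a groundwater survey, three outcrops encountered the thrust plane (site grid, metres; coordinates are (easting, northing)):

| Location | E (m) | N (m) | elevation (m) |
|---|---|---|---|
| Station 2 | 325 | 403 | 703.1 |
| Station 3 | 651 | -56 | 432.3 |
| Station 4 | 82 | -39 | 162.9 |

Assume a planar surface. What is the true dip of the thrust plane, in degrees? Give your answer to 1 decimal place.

47.0°

Two edge vectors: Station 2→Station 3 = (326, -459, -270.8), Station 2→Station 4 = (-243, -442, -540.2).
Normal n = (Station 2→Station 3) × (Station 2→Station 4) = (128258.2, 241909.6, -255629).
So ∂z/∂E = −n_x/n_z = 0.50174 and ∂z/∂N = −n_y/n_z = 0.94633.
Gradient magnitude |∇z| = √(a² + b²) = √(0.25174 + 0.89554) = 1.07111.
True dip = arctan(1.07111) = 47.0°, dipping toward SSW (azimuth ≈ 208°).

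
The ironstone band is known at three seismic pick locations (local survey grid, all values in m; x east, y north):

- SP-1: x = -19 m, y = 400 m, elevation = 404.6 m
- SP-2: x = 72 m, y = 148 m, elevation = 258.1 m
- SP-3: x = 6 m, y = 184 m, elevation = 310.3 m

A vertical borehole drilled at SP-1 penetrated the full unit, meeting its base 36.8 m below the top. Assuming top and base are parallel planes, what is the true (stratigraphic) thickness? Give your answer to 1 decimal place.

Let the plane be z = a·x + b·y + c.
SP-2−SP-1: 91a − 252b = −146.5;  SP-3−SP-1: 25a − 216b = −94.3.
Solving gives a = −0.59003, b = 0.36828.
|∇z| = √(a²+b²) = 0.69553, so dip δ = arctan(0.69553) = 34.82°.
True thickness = vertical thickness × cos δ = 36.8 × cos 34.82° = 30.2 m.

30.2 m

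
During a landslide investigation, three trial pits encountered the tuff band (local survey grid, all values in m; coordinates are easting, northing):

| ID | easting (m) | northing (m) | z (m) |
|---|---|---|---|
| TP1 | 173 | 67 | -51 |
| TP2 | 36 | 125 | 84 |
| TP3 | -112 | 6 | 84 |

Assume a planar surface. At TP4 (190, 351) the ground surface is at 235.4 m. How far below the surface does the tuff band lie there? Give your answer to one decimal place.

Two edge vectors: TP1→TP2 = (-137, 58, 135), TP1→TP3 = (-285, -61, 135).
Normal n = (TP1→TP2) × (TP1→TP3) = (16065, -19980, 24887).
So ∂z/∂easting = −n_x/n_z = −0.64552 and ∂z/∂northing = −n_y/n_z = 0.80283.
Intercept c from TP1: -51 + 111.67 − 53.79 = 6.89.
At (190, 351): z_contact = −122.65 + 281.79 + 6.89 = 166.03 m.
Depth below ground = 235.4 − 166.03 = 69.4 m.

69.4 m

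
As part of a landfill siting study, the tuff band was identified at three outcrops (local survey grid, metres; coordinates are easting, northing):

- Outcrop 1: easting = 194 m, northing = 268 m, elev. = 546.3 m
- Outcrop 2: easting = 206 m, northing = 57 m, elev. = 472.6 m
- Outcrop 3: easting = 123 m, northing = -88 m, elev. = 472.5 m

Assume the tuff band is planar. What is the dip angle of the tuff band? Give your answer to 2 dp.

32.56°

Two edge vectors: Outcrop 1→Outcrop 2 = (12, -211, -73.7), Outcrop 1→Outcrop 3 = (-71, -356, -73.8).
Normal n = (Outcrop 1→Outcrop 2) × (Outcrop 1→Outcrop 3) = (-10665.4, 6118.3, -19253).
So ∂z/∂easting = −n_x/n_z = −0.55396 and ∂z/∂northing = −n_y/n_z = 0.31778.
Gradient magnitude |∇z| = √(a² + b²) = √(0.30687 + 0.10099) = 0.63864.
True dip = arctan(0.63864) = 32.56°, dipping toward ESE (azimuth ≈ 120°).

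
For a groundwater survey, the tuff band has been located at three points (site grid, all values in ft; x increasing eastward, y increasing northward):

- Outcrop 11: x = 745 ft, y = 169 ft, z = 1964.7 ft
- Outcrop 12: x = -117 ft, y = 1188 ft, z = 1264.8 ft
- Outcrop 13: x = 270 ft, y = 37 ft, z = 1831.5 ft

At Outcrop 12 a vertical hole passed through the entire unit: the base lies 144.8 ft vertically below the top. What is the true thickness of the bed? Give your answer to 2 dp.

128.08 ft

Two edge vectors: Outcrop 11→Outcrop 12 = (-862, 1019, -699.9), Outcrop 11→Outcrop 13 = (-475, -132, -133.2).
Normal n = (Outcrop 11→Outcrop 12) × (Outcrop 11→Outcrop 13) = (-228117.6, 217634.1, 597809).
So ∂z/∂x = −n_x/n_z = 0.38159 and ∂z/∂y = −n_y/n_z = −0.36405.
|∇z| = √(a²+b²) = 0.52739, so dip δ = arctan(0.52739) = 27.81°.
True thickness = vertical thickness × cos δ = 144.8 × cos 27.81° = 128.08 ft.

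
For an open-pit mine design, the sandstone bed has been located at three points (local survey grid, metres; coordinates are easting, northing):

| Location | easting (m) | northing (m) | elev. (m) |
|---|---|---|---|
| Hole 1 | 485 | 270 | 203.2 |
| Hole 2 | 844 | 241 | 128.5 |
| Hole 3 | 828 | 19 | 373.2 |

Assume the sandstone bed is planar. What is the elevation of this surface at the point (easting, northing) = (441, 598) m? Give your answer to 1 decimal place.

-138.4 m

Two edge vectors: Hole 1→Hole 2 = (359, -29, -74.7), Hole 1→Hole 3 = (343, -251, 170).
Normal n = (Hole 1→Hole 2) × (Hole 1→Hole 3) = (-23679.7, -86652.1, -80162).
So ∂z/∂easting = −n_x/n_z = −0.29540 and ∂z/∂northing = −n_y/n_z = −1.08096.
Intercept c from Hole 1: 203.2 + 143.27 + 291.86 = 638.33.
At (441, 598): z = −130.3 − 646.4 + 638.33 = -138.4 m.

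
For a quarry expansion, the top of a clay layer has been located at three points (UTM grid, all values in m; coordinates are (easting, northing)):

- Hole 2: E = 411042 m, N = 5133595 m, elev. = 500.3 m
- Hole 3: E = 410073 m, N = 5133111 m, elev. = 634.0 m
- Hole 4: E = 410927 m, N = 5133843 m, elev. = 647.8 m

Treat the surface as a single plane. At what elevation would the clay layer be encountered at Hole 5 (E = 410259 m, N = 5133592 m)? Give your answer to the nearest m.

776 m

Let the plane be z = a·E + b·N + c.
Hole 3−Hole 2: −969a − 484b = 133.7;  Hole 4−Hole 2: −115a + 248b = 147.5.
Solving gives a = −0.35323477, b = 0.43095969.
Then c = 500.3 − a·411042 − b·5133595 = −2066677.86.
At (410259, 5133592): z = −144917.7 + 2212371.2 − 2066677.86 = 775.6 m.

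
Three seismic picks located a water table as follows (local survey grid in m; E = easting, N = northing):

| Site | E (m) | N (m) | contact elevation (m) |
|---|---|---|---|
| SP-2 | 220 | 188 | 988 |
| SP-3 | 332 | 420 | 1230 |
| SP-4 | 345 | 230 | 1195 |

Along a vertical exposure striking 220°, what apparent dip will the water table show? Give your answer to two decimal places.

50.76°

Let the plane be z = a·E + b·N + c.
SP-3−SP-2: 112a + 232b = 242;  SP-4−SP-2: 125a + 42b = 207.
Solving gives a = 1.55828, b = 0.29083.
Unit vector along 220° is (sin 220°, cos 220°) = (-0.6428, -0.7660).
Slope in that direction = a·(-0.6428) + b·(-0.7660) = −1.22443.
Apparent dip = arctan|1.22443| = 50.76° (true dip is 57.8°, so apparent ≤ true as expected).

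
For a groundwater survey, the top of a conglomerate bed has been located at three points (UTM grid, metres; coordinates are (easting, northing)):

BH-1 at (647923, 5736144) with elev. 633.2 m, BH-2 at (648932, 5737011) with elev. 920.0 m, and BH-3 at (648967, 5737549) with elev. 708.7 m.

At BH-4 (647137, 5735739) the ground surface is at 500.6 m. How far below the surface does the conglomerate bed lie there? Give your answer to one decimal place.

208.6 m

Let the plane be z = a·E + b·N + c.
BH-2−BH-1: 1009a + 867b = 286.8;  BH-3−BH-1: 1044a + 1405b = 75.5.
Solving gives a = 0.658531660, b = −0.435592208.
Then c = 633.2 − a·647923 − b·5736144 = 2072575.02.
At (647137, 5735739): z_contact = 426160.20 − 2498443.22 + 2072575.02 = 292.01 m.
Depth below ground = 500.6 − 292.01 = 208.6 m.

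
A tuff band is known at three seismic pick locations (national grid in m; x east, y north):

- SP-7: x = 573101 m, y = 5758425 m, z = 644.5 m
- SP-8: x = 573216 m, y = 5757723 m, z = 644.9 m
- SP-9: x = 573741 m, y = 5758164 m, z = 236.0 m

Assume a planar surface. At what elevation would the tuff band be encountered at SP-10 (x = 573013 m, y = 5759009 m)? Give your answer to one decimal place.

638.9 m

Two edge vectors: SP-7→SP-8 = (115, -702, 0.4), SP-7→SP-9 = (640, -261, -408.5).
Normal n = (SP-7→SP-8) × (SP-7→SP-9) = (286871.4, 47233.5, 419265).
So ∂z/∂x = −n_x/n_z = −0.684224536 and ∂z/∂y = −n_y/n_z = −0.112657866.
Intercept c from SP-7: 644.5 + 392129.77 + 648731.87 = 1041506.14.
At (573013, 5759009): z = −392069.6 − 648797.7 + 1041506.14 = 638.9 m.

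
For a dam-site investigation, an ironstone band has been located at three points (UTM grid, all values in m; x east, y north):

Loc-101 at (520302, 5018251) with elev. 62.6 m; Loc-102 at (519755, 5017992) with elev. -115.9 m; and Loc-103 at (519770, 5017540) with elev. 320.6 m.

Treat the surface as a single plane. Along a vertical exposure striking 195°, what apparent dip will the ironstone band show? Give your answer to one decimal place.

Two edge vectors: Loc-101→Loc-102 = (-547, -259, -178.5), Loc-101→Loc-103 = (-532, -711, 258).
Normal n = (Loc-101→Loc-102) × (Loc-101→Loc-103) = (-193735.5, 236088, 251129).
So ∂z/∂x = −n_x/n_z = 0.77146 and ∂z/∂y = −n_y/n_z = −0.94011.
Unit vector along 195° is (sin 195°, cos 195°) = (-0.2588, -0.9659).
Slope in that direction = a·(-0.2588) + b·(-0.9659) = 0.70841.
Apparent dip = arctan|0.70841| = 35.3° (true dip is 50.6°, so apparent ≤ true as expected).

35.3°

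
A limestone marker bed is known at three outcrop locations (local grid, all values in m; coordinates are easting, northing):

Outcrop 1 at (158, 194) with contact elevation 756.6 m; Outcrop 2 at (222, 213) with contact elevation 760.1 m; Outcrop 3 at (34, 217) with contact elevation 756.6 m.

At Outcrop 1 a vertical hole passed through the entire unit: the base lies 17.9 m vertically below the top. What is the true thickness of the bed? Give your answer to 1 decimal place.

17.8 m

Two edge vectors: Outcrop 1→Outcrop 2 = (64, 19, 3.5), Outcrop 1→Outcrop 3 = (-124, 23, 0).
Normal n = (Outcrop 1→Outcrop 2) × (Outcrop 1→Outcrop 3) = (-80.5, -434, 3828).
So ∂z/∂easting = −n_x/n_z = 0.02103 and ∂z/∂northing = −n_y/n_z = 0.11338.
|∇z| = √(a²+b²) = 0.11531, so dip δ = arctan(0.11531) = 6.58°.
True thickness = vertical thickness × cos δ = 17.9 × cos 6.58° = 17.8 m.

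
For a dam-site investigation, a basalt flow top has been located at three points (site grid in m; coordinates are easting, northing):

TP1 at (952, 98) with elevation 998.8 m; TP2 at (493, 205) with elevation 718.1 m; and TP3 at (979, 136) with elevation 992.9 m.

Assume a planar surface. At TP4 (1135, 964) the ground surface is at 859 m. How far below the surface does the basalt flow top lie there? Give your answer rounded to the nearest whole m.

208 m

Two edge vectors: TP1→TP2 = (-459, 107, -280.7), TP1→TP3 = (27, 38, -5.9).
Normal n = (TP1→TP2) × (TP1→TP3) = (10035.3, -10287, -20331).
So ∂z/∂easting = −n_x/n_z = 0.49360 and ∂z/∂northing = −n_y/n_z = −0.50598.
Intercept c from TP1: 998.8 − 469.90 + 49.59 = 578.48.
At (1135, 964): z_contact = 560.2 − 487.8 + 578.48 = 651.0 m.
Depth below ground = 859 − 651.0 = 208 m.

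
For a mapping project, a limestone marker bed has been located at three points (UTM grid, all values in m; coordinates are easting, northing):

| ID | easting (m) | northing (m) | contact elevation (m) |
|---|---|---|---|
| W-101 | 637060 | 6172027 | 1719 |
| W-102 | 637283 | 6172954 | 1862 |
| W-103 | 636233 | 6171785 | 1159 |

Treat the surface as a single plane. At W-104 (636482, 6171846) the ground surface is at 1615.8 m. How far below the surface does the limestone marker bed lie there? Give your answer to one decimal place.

Two edge vectors: W-101→W-102 = (223, 927, 143), W-101→W-103 = (-827, -242, -560).
Normal n = (W-101→W-102) × (W-101→W-103) = (-484514, 6619, 712663).
So ∂z/∂easting = −n_x/n_z = 0.679864115 and ∂z/∂northing = −n_y/n_z = −0.009287700.
Intercept c from W-101: 1719 − 433114.23 + 57323.93 = −374071.30.
At (636482, 6171846): z_contact = 432721.27 − 57322.25 − 374071.30 = 1327.72 m.
Depth below ground = 1615.8 − 1327.72 = 288.1 m.

288.1 m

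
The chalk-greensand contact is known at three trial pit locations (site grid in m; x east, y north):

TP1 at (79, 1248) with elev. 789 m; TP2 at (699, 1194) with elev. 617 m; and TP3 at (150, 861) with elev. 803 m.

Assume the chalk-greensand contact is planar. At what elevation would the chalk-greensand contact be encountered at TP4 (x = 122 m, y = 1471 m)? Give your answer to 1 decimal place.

757.0 m

Let the plane be z = a·x + b·y + c.
TP2−TP1: 620a − 54b = −172;  TP3−TP1: 71a − 387b = 14.
Solving gives a = −0.285126, b = −0.088486.
Then c = 789 − a·79 − b·1248 = 921.96.
At (122, 1471): z = −34.8 − 130.2 + 921.96 = 757.0 m.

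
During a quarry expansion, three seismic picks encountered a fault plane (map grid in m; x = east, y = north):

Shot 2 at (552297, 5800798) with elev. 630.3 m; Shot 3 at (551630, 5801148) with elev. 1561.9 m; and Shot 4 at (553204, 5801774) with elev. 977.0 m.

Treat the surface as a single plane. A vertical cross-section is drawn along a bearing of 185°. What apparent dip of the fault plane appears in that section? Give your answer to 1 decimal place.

46.0°

Let the plane be z = a·x + b·y + c.
Shot 3−Shot 2: −667a + 350b = 931.6;  Shot 4−Shot 2: 907a + 976b = 346.7.
Solving gives a = −0.81357, b = 1.11128.
Unit vector along 185° is (sin 185°, cos 185°) = (-0.0872, -0.9962).
Slope in that direction = a·(-0.0872) + b·(-0.9962) = −1.03614.
Apparent dip = arctan|1.03614| = 46.0° (true dip is 54.0°, so apparent ≤ true as expected).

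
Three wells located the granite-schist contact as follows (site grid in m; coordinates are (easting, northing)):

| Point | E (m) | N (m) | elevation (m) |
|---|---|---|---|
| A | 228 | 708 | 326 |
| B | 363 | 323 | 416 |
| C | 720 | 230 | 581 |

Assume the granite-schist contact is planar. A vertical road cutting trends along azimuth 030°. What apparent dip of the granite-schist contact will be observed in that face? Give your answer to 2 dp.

Let the plane be z = a·E + b·N + c.
B−A: 135a − 385b = 90;  C−A: 492a − 478b = 255.
Solving gives a = 0.44163, b = −0.07891.
Unit vector along 030° is (sin 30°, cos 30°) = (0.5000, 0.8660).
Slope in that direction = a·(0.5000) + b·(0.8660) = 0.15248.
Apparent dip = arctan|0.15248| = 8.67° (true dip is 24.2°, so apparent ≤ true as expected).

8.67°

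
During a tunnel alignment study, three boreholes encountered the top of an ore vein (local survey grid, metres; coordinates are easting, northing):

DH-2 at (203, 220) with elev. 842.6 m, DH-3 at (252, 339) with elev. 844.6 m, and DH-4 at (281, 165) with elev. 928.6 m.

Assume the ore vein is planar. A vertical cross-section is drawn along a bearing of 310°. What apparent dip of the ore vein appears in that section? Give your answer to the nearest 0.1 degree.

Let the plane be z = a·easting + b·northing + c.
DH-3−DH-2: 49a + 119b = 2;  DH-4−DH-2: 78a − 55b = 86.
Solving gives a = 0.86366, b = −0.33882.
Unit vector along 310° is (sin 310°, cos 310°) = (-0.7660, 0.6428).
Slope in that direction = a·(-0.7660) + b·(0.6428) = −0.87939.
Apparent dip = arctan|0.87939| = 41.3° (true dip is 42.9°, so apparent ≤ true as expected).

41.3°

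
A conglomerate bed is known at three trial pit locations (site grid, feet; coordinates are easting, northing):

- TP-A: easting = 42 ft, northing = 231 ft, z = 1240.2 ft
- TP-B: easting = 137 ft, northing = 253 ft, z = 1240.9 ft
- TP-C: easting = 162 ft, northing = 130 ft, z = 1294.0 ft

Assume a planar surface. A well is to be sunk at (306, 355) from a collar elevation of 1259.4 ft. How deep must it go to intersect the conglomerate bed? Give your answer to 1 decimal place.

Two edge vectors: TP-A→TP-B = (95, 22, 0.7), TP-A→TP-C = (120, -101, 53.8).
Normal n = (TP-A→TP-B) × (TP-A→TP-C) = (1254.3, -5027, -12235).
So ∂z/∂easting = −n_x/n_z = 0.10252 and ∂z/∂northing = −n_y/n_z = −0.41087.
Intercept c from TP-A: 1240.2 − 4.31 + 94.91 = 1330.81.
At (306, 355): z_contact = 31.37 − 145.86 + 1330.81 = 1216.32 ft.
Depth below ground = 1259.4 − 1216.32 = 43.1 ft.

43.1 ft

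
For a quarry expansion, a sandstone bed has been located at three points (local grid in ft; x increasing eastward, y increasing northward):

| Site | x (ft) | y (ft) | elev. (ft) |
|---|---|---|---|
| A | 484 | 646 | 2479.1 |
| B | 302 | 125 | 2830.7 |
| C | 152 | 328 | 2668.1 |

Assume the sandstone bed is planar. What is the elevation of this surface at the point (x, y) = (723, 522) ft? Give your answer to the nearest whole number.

Let the plane be z = a·x + b·y + c.
B−A: −182a − 521b = 351.6;  C−A: −332a − 318b = 189.
Solving gives a = 0.11590, b = −0.71534.
Then c = 2479.1 − a·484 − b·646 = 2885.12.
At (723, 522): z = 83.8 − 373.4 + 2885.12 = 2595.5 ft.

2596 ft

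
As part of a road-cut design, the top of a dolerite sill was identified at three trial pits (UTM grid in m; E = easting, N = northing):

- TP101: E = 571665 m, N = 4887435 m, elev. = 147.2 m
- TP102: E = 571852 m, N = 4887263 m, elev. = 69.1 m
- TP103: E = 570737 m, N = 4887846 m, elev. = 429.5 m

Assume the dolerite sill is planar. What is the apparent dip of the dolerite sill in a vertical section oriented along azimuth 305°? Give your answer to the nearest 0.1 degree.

16.7°

Let the plane be z = a·E + b·N + c.
TP102−TP101: 187a − 172b = −78.1;  TP103−TP101: −928a + 411b = 282.3.
Solving gives a = −0.19885, b = 0.23788.
Unit vector along 305° is (sin 305°, cos 305°) = (-0.8192, 0.5736).
Slope in that direction = a·(-0.8192) + b·(0.5736) = 0.29933.
Apparent dip = arctan|0.29933| = 16.7° (true dip is 17.2°, so apparent ≤ true as expected).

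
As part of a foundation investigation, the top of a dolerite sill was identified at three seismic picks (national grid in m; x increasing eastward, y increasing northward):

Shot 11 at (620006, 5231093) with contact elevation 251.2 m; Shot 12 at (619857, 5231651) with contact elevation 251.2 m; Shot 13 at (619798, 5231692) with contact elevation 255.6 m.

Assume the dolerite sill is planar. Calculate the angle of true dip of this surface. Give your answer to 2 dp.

Let the plane be z = a·x + b·y + c.
Shot 12−Shot 11: −149a + 558b = 0;  Shot 13−Shot 11: −208a + 599b = 4.4.
Solving gives a = −0.09157, b = −0.02445.
Gradient magnitude |∇z| = √(a² + b²) = √(0.00838 + 0.00060) = 0.09478.
True dip = arctan(0.09478) = 5.41°, dipping toward ENE (azimuth ≈ 075°).

5.41°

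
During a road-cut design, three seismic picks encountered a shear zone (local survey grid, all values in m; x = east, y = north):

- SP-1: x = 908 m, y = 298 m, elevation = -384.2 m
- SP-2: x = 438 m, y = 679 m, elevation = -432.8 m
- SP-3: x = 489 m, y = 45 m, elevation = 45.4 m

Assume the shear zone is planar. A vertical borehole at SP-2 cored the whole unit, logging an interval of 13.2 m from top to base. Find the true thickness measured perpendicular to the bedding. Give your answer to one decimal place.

Two edge vectors: SP-1→SP-2 = (-470, 381, -48.6), SP-1→SP-3 = (-419, -253, 429.6).
Normal n = (SP-1→SP-2) × (SP-1→SP-3) = (151381.8, 222275.4, 278549).
So ∂z/∂x = −n_x/n_z = −0.54347 and ∂z/∂y = −n_y/n_z = −0.79798.
|∇z| = √(a²+b²) = 0.96546, so dip δ = arctan(0.96546) = 43.99°.
True thickness = vertical thickness × cos δ = 13.2 × cos 43.99° = 9.5 m.

9.5 m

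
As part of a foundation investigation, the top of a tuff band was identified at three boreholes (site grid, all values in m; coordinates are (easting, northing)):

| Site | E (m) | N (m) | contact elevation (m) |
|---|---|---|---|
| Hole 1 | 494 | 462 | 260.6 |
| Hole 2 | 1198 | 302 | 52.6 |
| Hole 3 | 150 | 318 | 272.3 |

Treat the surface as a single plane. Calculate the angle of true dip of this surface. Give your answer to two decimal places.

Two edge vectors: Hole 1→Hole 2 = (704, -160, -208), Hole 1→Hole 3 = (-344, -144, 11.7).
Normal n = (Hole 1→Hole 2) × (Hole 1→Hole 3) = (-31824, 63315.2, -156416).
So ∂z/∂E = −n_x/n_z = −0.20346 and ∂z/∂N = −n_y/n_z = 0.40479.
Gradient magnitude |∇z| = √(a² + b²) = √(0.04139 + 0.16385) = 0.45304.
True dip = arctan(0.45304) = 24.37°, dipping toward SSE (azimuth ≈ 153°).

24.37°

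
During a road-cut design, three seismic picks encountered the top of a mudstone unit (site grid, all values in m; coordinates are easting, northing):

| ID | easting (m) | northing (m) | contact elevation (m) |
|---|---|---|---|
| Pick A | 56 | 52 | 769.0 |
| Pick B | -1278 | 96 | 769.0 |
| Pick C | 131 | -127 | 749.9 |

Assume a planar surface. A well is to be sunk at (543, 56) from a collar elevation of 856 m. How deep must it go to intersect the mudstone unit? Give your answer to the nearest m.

85 m

Let the plane be z = a·easting + b·northing + c.
Pick B−Pick A: −1334a + 44b = 0;  Pick C−Pick A: 75a − 179b = −19.1.
Solving gives a = 0.00357, b = 0.10820.
Then c = 769 − a·56 − b·52 = 763.17.
At (543, 56): z_contact = 1.9 + 6.1 + 763.17 = 771.2 m.
Depth below ground = 856 − 771.2 = 85 m.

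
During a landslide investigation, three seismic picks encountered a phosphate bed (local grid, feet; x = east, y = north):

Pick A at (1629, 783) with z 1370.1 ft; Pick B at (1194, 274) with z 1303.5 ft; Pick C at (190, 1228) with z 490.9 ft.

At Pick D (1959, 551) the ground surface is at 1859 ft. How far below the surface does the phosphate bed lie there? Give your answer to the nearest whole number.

247 ft

Let the plane be z = a·x + b·y + c.
Pick B−Pick A: −435a − 509b = −66.6;  Pick C−Pick A: −1439a + 445b = −879.2.
Solving gives a = 0.51527, b = −0.30951.
Then c = 1370.1 − a·1629 − b·783 = 773.08.
At (1959, 551): z_contact = 1009.4 − 170.5 + 773.08 = 1611.9 ft.
Depth below ground = 1859 − 1611.9 = 247 ft.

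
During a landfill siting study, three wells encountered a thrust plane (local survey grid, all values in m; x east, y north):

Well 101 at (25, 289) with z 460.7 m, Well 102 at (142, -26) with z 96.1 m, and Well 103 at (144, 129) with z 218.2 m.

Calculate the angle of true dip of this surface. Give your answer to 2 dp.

Two edge vectors: Well 101→Well 102 = (117, -315, -364.6), Well 101→Well 103 = (119, -160, -242.5).
Normal n = (Well 101→Well 102) × (Well 101→Well 103) = (18051.5, -15014.9, 18765).
So ∂z/∂x = −n_x/n_z = −0.96198 and ∂z/∂y = −n_y/n_z = 0.80015.
Gradient magnitude |∇z| = √(a² + b²) = √(0.92540 + 0.64025) = 1.25126.
True dip = arctan(1.25126) = 51.37°, dipping toward SE (azimuth ≈ 130°).

51.37°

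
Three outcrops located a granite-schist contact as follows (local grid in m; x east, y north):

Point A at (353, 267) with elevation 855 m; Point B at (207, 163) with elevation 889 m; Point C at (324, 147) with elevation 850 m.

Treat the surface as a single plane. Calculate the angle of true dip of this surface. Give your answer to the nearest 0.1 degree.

Two edge vectors: Point A→Point B = (-146, -104, 34), Point A→Point C = (-29, -120, -5).
Normal n = (Point A→Point B) × (Point A→Point C) = (4600, -1716, 14504).
So ∂z/∂x = −n_x/n_z = −0.31715 and ∂z/∂y = −n_y/n_z = 0.11831.
Gradient magnitude |∇z| = √(a² + b²) = √(0.10059 + 0.01400) = 0.33850.
True dip = arctan(0.33850) = 18.7°, dipping toward ESE (azimuth ≈ 110°).

18.7°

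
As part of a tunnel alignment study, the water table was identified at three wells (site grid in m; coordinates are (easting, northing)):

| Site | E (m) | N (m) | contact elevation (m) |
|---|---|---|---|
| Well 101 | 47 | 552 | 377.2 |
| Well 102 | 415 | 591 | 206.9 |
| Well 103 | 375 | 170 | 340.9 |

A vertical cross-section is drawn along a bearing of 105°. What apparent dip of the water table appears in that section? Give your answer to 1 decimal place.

19.1°

Two edge vectors: Well 101→Well 102 = (368, 39, -170.3), Well 101→Well 103 = (328, -382, -36.3).
Normal n = (Well 101→Well 102) × (Well 101→Well 103) = (-66470.3, -42500, -153368).
So ∂z/∂E = −n_x/n_z = −0.43340 and ∂z/∂N = −n_y/n_z = −0.27711.
Unit vector along 105° is (sin 105°, cos 105°) = (0.9659, -0.2588).
Slope in that direction = a·(0.9659) + b·(-0.2588) = −0.34691.
Apparent dip = arctan|0.34691| = 19.1° (true dip is 27.2°, so apparent ≤ true as expected).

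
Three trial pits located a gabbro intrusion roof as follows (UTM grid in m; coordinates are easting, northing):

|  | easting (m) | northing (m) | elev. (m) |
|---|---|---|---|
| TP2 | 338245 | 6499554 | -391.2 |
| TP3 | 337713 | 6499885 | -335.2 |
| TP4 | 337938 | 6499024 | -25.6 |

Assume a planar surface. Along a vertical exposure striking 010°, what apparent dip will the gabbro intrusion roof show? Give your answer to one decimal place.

27.6°

Two edge vectors: TP2→TP3 = (-532, 331, 56), TP2→TP4 = (-307, -530, 365.6).
Normal n = (TP2→TP3) × (TP2→TP4) = (150693.6, 177307.2, 383577).
So ∂z/∂easting = −n_x/n_z = −0.39286 and ∂z/∂northing = −n_y/n_z = −0.46225.
Unit vector along 010° is (sin 10°, cos 10°) = (0.1736, 0.9848).
Slope in that direction = a·(0.1736) + b·(0.9848) = −0.52344.
Apparent dip = arctan|0.52344| = 27.6° (true dip is 31.2°, so apparent ≤ true as expected).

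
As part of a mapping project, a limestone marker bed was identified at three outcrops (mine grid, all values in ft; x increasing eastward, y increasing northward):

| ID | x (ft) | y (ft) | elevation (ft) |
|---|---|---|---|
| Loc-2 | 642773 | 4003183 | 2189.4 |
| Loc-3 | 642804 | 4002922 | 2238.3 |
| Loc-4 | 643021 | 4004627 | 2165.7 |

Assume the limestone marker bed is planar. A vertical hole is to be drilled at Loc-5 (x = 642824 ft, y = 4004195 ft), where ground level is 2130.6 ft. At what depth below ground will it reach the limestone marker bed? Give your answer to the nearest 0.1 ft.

Two edge vectors: Loc-2→Loc-3 = (31, -261, 48.9), Loc-2→Loc-4 = (248, 1444, -23.7).
Normal n = (Loc-2→Loc-3) × (Loc-2→Loc-4) = (-64425.9, 12861.9, 109492).
So ∂z/∂x = −n_x/n_z = 0.588407372 and ∂z/∂y = −n_y/n_z = −0.117468856.
Intercept c from Loc-2: 2189.4 − 378212.37 + 470249.33 = 94226.36.
At (642824, 4004195): z_contact = 378242.38 − 470368.21 + 94226.36 = 2100.53 ft.
Depth below ground = 2130.6 − 2100.53 = 30.1 ft.

30.1 ft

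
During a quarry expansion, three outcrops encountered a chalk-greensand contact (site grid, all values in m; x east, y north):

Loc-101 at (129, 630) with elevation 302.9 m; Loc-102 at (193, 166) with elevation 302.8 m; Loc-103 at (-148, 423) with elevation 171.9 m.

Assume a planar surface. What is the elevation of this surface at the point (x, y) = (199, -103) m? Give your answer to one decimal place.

289.4 m

Two edge vectors: Loc-101→Loc-102 = (64, -464, -0.1), Loc-101→Loc-103 = (-277, -207, -131).
Normal n = (Loc-101→Loc-102) × (Loc-101→Loc-103) = (60763.3, 8411.7, -141776).
So ∂z/∂x = −n_x/n_z = 0.42859 and ∂z/∂y = −n_y/n_z = 0.05933.
Intercept c from Loc-101: 302.9 − 55.29 − 37.38 = 210.23.
At (199, -103): z = 85.3 − 6.1 + 210.23 = 289.4 m.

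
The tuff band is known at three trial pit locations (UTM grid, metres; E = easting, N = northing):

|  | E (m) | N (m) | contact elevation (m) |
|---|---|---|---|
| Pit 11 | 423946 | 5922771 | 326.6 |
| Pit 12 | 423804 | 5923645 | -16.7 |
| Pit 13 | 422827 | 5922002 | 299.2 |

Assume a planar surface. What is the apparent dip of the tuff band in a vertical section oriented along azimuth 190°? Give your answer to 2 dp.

Two edge vectors: Pit 11→Pit 12 = (-142, 874, -343.3), Pit 11→Pit 13 = (-1119, -769, -27.4).
Normal n = (Pit 11→Pit 12) × (Pit 11→Pit 13) = (-287945.3, 380261.9, 1087204).
So ∂z/∂E = −n_x/n_z = 0.26485 and ∂z/∂N = −n_y/n_z = −0.34976.
Unit vector along 190° is (sin 190°, cos 190°) = (-0.1736, -0.9848).
Slope in that direction = a·(-0.1736) + b·(-0.9848) = 0.29846.
Apparent dip = arctan|0.29846| = 16.62° (true dip is 23.7°, so apparent ≤ true as expected).

16.62°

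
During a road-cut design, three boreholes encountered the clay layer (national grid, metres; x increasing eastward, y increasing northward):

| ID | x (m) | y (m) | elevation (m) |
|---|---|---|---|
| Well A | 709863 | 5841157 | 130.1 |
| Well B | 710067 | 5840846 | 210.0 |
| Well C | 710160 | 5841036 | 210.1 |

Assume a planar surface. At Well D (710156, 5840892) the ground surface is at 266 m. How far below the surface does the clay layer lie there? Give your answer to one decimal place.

Let the plane be z = a·x + b·y + c.
Well B−Well A: 204a − 311b = 79.9;  Well C−Well A: 297a − 121b = 80.
Solving gives a = 0.224755108, b = −0.109485395.
Then c = 130.1 − a·709863 − b·5841157 = 480106.15.
At (710156, 5840892): z_contact = 159611.19 − 639492.37 + 480106.15 = 224.97 m.
Depth below ground = 266 − 224.97 = 41.0 m.

41.0 m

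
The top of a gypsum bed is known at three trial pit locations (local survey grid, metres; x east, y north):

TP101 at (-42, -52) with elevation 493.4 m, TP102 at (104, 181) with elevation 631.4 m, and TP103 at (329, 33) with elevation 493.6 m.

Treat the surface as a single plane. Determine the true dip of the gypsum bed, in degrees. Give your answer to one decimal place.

35.3°

Let the plane be z = a·x + b·y + c.
TP102−TP101: 146a + 233b = 138;  TP103−TP101: 371a + 85b = 0.2.
Solving gives a = −0.15781, b = 0.69116.
Gradient magnitude |∇z| = √(a² + b²) = √(0.02491 + 0.47770) = 0.70895.
True dip = arctan(0.70895) = 35.3°, dipping toward SSE (azimuth ≈ 167°).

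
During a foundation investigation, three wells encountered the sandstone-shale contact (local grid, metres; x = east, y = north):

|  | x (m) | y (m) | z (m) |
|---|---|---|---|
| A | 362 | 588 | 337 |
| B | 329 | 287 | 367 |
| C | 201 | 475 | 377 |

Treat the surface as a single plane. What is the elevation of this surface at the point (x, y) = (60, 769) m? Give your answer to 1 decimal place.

Two edge vectors: A→B = (-33, -301, 30), A→C = (-161, -113, 40).
Normal n = (A→B) × (A→C) = (-8650, -3510, -44732).
So ∂z/∂x = −n_x/n_z = −0.19337 and ∂z/∂y = −n_y/n_z = −0.07847.
Intercept c from A: 337 + 70.00 + 46.14 = 453.14.
At (60, 769): z = −11.6 − 60.3 + 453.14 = 381.2 m.

381.2 m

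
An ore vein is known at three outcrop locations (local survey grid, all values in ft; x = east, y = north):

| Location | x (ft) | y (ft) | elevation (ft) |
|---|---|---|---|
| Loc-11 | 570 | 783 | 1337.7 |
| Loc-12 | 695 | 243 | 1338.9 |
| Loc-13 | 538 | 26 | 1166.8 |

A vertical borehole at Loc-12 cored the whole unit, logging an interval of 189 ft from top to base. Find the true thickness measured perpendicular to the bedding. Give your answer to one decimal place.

143.7 ft

Two edge vectors: Loc-11→Loc-12 = (125, -540, 1.2), Loc-11→Loc-13 = (-32, -757, -170.9).
Normal n = (Loc-11→Loc-12) × (Loc-11→Loc-13) = (93194.4, 21324.1, -111905).
So ∂z/∂x = −n_x/n_z = 0.83280 and ∂z/∂y = −n_y/n_z = 0.19056.
|∇z| = √(a²+b²) = 0.85432, so dip δ = arctan(0.85432) = 40.51°.
True thickness = vertical thickness × cos δ = 189 × cos 40.51° = 143.7 ft.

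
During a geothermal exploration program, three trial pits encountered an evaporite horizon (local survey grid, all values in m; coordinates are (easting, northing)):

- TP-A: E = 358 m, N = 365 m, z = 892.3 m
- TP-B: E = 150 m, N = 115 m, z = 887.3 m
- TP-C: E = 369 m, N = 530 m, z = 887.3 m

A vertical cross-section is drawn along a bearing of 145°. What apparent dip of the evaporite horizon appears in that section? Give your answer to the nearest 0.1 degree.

3.8°

Let the plane be z = a·E + b·N + c.
TP-B−TP-A: −208a − 250b = −5;  TP-C−TP-A: 11a + 165b = −5.
Solving gives a = 0.06573, b = −0.03468.
Unit vector along 145° is (sin 145°, cos 145°) = (0.5736, -0.8192).
Slope in that direction = a·(0.5736) + b·(-0.8192) = 0.06611.
Apparent dip = arctan|0.06611| = 3.8° (true dip is 4.3°, so apparent ≤ true as expected).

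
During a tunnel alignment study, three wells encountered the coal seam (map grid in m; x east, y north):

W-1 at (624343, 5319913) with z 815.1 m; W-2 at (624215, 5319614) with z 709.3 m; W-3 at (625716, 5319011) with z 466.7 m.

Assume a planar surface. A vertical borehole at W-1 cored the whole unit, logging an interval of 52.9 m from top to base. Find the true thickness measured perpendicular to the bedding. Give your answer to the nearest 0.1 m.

49.8 m

Two edge vectors: W-1→W-2 = (-128, -299, -105.8), W-1→W-3 = (1373, -902, -348.4).
Normal n = (W-1→W-2) × (W-1→W-3) = (8740, -189858.6, 525983).
So ∂z/∂x = −n_x/n_z = −0.01662 and ∂z/∂y = −n_y/n_z = 0.36096.
|∇z| = √(a²+b²) = 0.36134, so dip δ = arctan(0.36134) = 19.87°.
True thickness = vertical thickness × cos δ = 52.9 × cos 19.87° = 49.8 m.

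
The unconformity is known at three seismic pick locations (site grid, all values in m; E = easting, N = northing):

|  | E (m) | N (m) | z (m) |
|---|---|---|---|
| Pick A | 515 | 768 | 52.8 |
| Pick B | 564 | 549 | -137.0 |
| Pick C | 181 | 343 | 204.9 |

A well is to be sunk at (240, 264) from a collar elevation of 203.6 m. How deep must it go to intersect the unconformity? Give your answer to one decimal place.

117.3 m

Two edge vectors: Pick A→Pick B = (49, -219, -189.8), Pick A→Pick C = (-334, -425, 152.1).
Normal n = (Pick A→Pick B) × (Pick A→Pick C) = (-113974.9, 55940.3, -93971).
So ∂z/∂E = −n_x/n_z = −1.21287 and ∂z/∂N = −n_y/n_z = 0.59529.
Intercept c from Pick A: 52.8 + 624.63 − 457.19 = 220.24.
At (240, 264): z_contact = −291.09 + 157.16 + 220.24 = 86.31 m.
Depth below ground = 203.6 − 86.31 = 117.3 m.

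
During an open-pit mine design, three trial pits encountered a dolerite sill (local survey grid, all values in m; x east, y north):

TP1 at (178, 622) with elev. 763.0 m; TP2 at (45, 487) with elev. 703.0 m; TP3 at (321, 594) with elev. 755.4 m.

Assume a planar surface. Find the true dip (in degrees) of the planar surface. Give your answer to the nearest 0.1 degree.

Let the plane be z = a·x + b·y + c.
TP2−TP1: −133a − 135b = −60;  TP3−TP1: 143a − 28b = −7.6.
Solving gives a = 0.02840, b = 0.41647.
Gradient magnitude |∇z| = √(a² + b²) = √(0.00081 + 0.17344) = 0.41743.
True dip = arctan(0.41743) = 22.7°, dipping toward S (azimuth ≈ 184°).

22.7°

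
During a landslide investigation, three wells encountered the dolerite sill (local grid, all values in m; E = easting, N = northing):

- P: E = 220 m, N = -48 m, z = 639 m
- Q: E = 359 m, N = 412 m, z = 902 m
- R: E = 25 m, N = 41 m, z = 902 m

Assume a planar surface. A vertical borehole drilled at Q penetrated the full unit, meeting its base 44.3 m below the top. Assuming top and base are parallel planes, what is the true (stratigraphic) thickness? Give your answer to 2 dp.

27.19 m

Two edge vectors: P→Q = (139, 460, 263), P→R = (-195, 89, 263).
Normal n = (P→Q) × (P→R) = (97573, -87842, 102071).
So ∂z/∂E = −n_x/n_z = −0.95593 and ∂z/∂N = −n_y/n_z = 0.86060.
|∇z| = √(a²+b²) = 1.28625, so dip δ = arctan(1.28625) = 52.14°.
True thickness = vertical thickness × cos δ = 44.3 × cos 52.14° = 27.19 m.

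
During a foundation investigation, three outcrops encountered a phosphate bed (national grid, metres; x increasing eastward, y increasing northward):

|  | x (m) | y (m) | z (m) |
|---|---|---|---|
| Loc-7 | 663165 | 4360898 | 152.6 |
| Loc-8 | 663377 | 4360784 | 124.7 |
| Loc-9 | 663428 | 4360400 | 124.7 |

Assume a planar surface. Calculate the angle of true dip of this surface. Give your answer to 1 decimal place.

8.1°

Let the plane be z = a·x + b·y + c.
Loc-8−Loc-7: 212a − 114b = −27.9;  Loc-9−Loc-7: 263a − 498b = −27.9.
Solving gives a = −0.14173, b = −0.01882.
Gradient magnitude |∇z| = √(a² + b²) = √(0.02009 + 0.00035) = 0.14297.
True dip = arctan(0.14297) = 8.1°, dipping toward E (azimuth ≈ 082°).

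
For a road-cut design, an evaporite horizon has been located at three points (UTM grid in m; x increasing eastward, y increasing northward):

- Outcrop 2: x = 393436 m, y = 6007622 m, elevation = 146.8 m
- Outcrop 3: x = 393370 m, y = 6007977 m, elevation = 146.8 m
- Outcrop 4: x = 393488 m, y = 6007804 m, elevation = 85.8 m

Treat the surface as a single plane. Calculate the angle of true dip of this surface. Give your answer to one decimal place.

35.9°

Let the plane be z = a·x + b·y + c.
Outcrop 3−Outcrop 2: −66a + 355b = 0;  Outcrop 4−Outcrop 2: 52a + 182b = −61.
Solving gives a = −0.71065, b = −0.13212.
Gradient magnitude |∇z| = √(a² + b²) = √(0.50503 + 0.01746) = 0.72283.
True dip = arctan(0.72283) = 35.9°, dipping toward E (azimuth ≈ 079°).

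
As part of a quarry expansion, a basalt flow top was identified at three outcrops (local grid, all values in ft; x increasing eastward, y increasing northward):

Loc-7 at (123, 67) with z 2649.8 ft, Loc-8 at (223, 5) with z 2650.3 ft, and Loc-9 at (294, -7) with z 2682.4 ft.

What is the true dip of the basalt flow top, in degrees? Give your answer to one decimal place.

49.5°

Let the plane be z = a·x + b·y + c.
Loc-8−Loc-7: 100a − 62b = 0.5;  Loc-9−Loc-7: 171a − 74b = 32.6.
Solving gives a = 0.61968, b = 0.99141.
Gradient magnitude |∇z| = √(a² + b²) = √(0.38400 + 0.98290) = 1.16914.
True dip = arctan(1.16914) = 49.5°, dipping toward SSW (azimuth ≈ 212°).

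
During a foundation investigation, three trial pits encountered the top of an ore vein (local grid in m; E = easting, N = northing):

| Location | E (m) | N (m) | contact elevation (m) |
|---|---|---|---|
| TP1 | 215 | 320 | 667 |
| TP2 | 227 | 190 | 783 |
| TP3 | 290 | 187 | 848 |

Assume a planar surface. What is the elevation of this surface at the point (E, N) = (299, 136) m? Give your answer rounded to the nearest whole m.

Let the plane be z = a·E + b·N + c.
TP2−TP1: 12a − 130b = 116;  TP3−TP1: 75a − 133b = 181.
Solving gives a = 0.99362, b = −0.80059.
Then c = 667 − a·215 − b·320 = 709.56.
At (299, 136): z = 297.1 − 108.9 + 709.56 = 897.8 m.

898 m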